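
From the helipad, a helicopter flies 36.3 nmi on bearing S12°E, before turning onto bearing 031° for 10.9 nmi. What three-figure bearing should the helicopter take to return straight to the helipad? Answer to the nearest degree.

Leg 1 (S12°E, 36.3 nmi): east 36.3 sin 168° = 7.55, north 36.3 cos 168° = -35.51
Leg 2 (031°, 10.9 nmi): east 10.9 sin 31° = 5.61, north 10.9 cos 31° = 9.34
Net displacement: 13.16 east, -26.16 north. Direction back to start is (-13.16, 26.16): bearing = atan2(-13.16, 26.16) mod 360° = 333.30° ≈ 333°.

333°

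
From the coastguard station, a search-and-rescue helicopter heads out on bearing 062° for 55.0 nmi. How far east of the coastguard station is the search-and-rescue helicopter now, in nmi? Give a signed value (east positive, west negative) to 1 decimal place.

48.6 nmi

Leg 1 (062°, 55.0 nmi): east 55.0 sin 62° = 48.56, north 55.0 cos 62° = 25.82
Net east component: 48.56 nmi.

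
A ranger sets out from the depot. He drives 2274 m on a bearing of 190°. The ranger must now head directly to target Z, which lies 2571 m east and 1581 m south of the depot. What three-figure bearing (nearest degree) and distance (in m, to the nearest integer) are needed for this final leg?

Leg 1 (190°, 2274 m): east 2274 sin 190° = -394.88, north 2274 cos 190° = -2239.45
Current position: (-394.88, -2239.45). Target: (2571, -1581). Remaining: Δeast = 2965.88, Δnorth = 658.45.
Bearing = atan2(2965.88, 658.45) mod 360° = 77.48°; distance = √((2965.88)² + (658.45)²) = 3038.088 m.

077°, 3038 m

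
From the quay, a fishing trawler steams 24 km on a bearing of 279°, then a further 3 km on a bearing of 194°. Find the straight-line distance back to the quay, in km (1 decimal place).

Leg 1 (279°, 24 km): east 24 sin 279° = -23.70, north 24 cos 279° = 3.75
Leg 2 (194°, 3 km): east 3 sin 194° = -0.73, north 3 cos 194° = -2.91
Net: -24.43 east, 0.84 north. Distance = √((-24.43)² + (0.84)²) = 24.445 km.

24.4 km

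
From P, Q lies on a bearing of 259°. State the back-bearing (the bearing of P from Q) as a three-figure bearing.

079°

Back-bearing = 259° − 180° = 079°.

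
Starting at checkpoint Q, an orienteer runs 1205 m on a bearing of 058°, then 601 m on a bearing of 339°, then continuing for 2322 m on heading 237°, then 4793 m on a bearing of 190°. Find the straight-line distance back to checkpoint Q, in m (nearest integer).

5176 m

Leg 1 (058°, 1205 m): east 1205 sin 58° = 1021.90, north 1205 cos 58° = 638.55
Leg 2 (339°, 601 m): east 601 sin 339° = -215.38, north 601 cos 339° = 561.08
Leg 3 (237°, 2322 m): east 2322 sin 237° = -1947.39, north 2322 cos 237° = -1264.65
Leg 4 (190°, 4793 m): east 4793 sin 190° = -832.30, north 4793 cos 190° = -4720.18
Net: -1973.17 east, -4785.20 north. Distance = √((-1973.17)² + (-4785.20)²) = 5176.055 m.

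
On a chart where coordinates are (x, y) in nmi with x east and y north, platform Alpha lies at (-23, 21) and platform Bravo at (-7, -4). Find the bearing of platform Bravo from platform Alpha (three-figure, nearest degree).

Δeast = -7 − -23 = 16.00; Δnorth = -4 − 21 = -25.00.
Bearing = atan2(Δeast, Δnorth) mod 360° = 147.38° ≈ 147°.

147°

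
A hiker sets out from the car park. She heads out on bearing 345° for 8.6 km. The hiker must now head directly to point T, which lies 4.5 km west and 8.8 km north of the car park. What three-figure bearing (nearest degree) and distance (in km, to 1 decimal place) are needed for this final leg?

Leg 1 (345°, 8.6 km): east 8.6 sin 345° = -2.23, north 8.6 cos 345° = 8.31
Current position: (-2.23, 8.31). Target: (-4.5, 8.8). Remaining: Δeast = -2.27, Δnorth = 0.49.
Bearing = atan2(-2.27, 0.49) mod 360° = 282.23°; distance = √((-2.27)² + (0.49)²) = 2.327 km.

282°, 2.3 km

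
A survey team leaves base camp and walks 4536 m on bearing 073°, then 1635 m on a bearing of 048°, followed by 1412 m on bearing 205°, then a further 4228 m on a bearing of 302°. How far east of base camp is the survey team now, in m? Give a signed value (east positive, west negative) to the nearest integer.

1371 m

Leg 1 (073°, 4536 m): east 4536 sin 73° = 4337.80, north 4536 cos 73° = 1326.20
Leg 2 (048°, 1635 m): east 1635 sin 48° = 1215.04, north 1635 cos 48° = 1094.03
Leg 3 (205°, 1412 m): east 1412 sin 205° = -596.74, north 1412 cos 205° = -1279.71
Leg 4 (302°, 4228 m): east 4228 sin 302° = -3585.55, north 4228 cos 302° = 2240.50
Net east component: 1370.56 m.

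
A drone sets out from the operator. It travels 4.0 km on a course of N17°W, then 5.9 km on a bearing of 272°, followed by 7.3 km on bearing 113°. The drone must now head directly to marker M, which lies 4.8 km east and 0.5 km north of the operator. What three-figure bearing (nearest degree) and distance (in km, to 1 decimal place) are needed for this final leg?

098°, 5.2 km

Leg 1 (N17°W, 4.0 km): east 4.0 sin 343° = -1.17, north 4.0 cos 343° = 3.83
Leg 2 (272°, 5.9 km): east 5.9 sin 272° = -5.90, north 5.9 cos 272° = 0.21
Leg 3 (113°, 7.3 km): east 7.3 sin 113° = 6.72, north 7.3 cos 113° = -2.85
Current position: (-0.35, 1.18). Target: (4.8, 0.5). Remaining: Δeast = 5.15, Δnorth = -0.68.
Bearing = atan2(5.15, -0.68) mod 360° = 97.51°; distance = √((5.15)² + (-0.68)²) = 5.191 km.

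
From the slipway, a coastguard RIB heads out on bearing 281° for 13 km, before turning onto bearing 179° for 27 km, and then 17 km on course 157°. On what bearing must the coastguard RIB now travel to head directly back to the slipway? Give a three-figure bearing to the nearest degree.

Leg 1 (281°, 13 km): east 13 sin 281° = -12.76, north 13 cos 281° = 2.48
Leg 2 (179°, 27 km): east 27 sin 179° = 0.47, north 27 cos 179° = -27.00
Leg 3 (157°, 17 km): east 17 sin 157° = 6.64, north 17 cos 157° = -15.65
Net displacement: -5.65 east, -40.16 north. Direction back to start is (5.65, 40.16): bearing = atan2(5.65, 40.16) mod 360° = 8.00° ≈ 008°.

008°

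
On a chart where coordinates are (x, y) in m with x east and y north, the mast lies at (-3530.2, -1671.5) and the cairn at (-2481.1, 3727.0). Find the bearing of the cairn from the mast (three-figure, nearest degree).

Δeast = -2481.1 − -3530.2 = 1049.10; Δnorth = 3727.0 − -1671.5 = 5398.50.
Bearing = atan2(Δeast, Δnorth) mod 360° = 11.00° ≈ 011°.

011°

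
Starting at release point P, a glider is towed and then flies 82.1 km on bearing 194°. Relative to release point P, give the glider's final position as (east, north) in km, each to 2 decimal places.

Leg 1 (194°, 82.1 km): east 82.1 sin 194° = -19.86, north 82.1 cos 194° = -79.66
Summing: -19.86 km east, -79.66 km north → (-19.86, -79.66).

(-19.86, -79.66)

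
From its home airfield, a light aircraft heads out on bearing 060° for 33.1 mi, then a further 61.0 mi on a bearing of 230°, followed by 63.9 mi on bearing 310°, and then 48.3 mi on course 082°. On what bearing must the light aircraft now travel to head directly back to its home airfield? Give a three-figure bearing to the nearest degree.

Leg 1 (060°, 33.1 mi): east 33.1 sin 60° = 28.67, north 33.1 cos 60° = 16.55
Leg 2 (230°, 61.0 mi): east 61.0 sin 230° = -46.73, north 61.0 cos 230° = -39.21
Leg 3 (310°, 63.9 mi): east 63.9 sin 310° = -48.95, north 63.9 cos 310° = 41.07
Leg 4 (082°, 48.3 mi): east 48.3 sin 82° = 47.83, north 48.3 cos 82° = 6.72
Net displacement: -19.18 east, 25.14 north. Direction back to start is (19.18, -25.14): bearing = atan2(19.18, -25.14) mod 360° = 142.65° ≈ 143°.

143°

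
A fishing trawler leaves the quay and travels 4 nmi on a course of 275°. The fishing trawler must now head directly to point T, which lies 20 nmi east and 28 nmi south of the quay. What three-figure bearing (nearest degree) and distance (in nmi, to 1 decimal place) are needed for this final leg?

Leg 1 (275°, 4 nmi): east 4 sin 275° = -3.98, north 4 cos 275° = 0.35
Current position: (-3.98, 0.35). Target: (20, -28). Remaining: Δeast = 23.98, Δnorth = -28.35.
Bearing = atan2(23.98, -28.35) mod 360° = 139.77°; distance = √((23.98)² + (-28.35)²) = 37.134 nmi.

140°, 37.1 nmi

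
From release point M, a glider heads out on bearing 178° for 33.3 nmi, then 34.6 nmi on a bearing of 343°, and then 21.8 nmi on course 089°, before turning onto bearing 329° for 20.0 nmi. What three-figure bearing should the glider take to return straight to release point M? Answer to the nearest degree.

Leg 1 (178°, 33.3 nmi): east 33.3 sin 178° = 1.16, north 33.3 cos 178° = -33.28
Leg 2 (343°, 34.6 nmi): east 34.6 sin 343° = -10.12, north 34.6 cos 343° = 33.09
Leg 3 (089°, 21.8 nmi): east 21.8 sin 89° = 21.80, north 21.8 cos 89° = 0.38
Leg 4 (329°, 20.0 nmi): east 20.0 sin 329° = -10.30, north 20.0 cos 329° = 17.14
Net displacement: 2.54 east, 17.33 north. Direction back to start is (-2.54, -17.33): bearing = atan2(-2.54, -17.33) mod 360° = 188.34° ≈ 188°.

188°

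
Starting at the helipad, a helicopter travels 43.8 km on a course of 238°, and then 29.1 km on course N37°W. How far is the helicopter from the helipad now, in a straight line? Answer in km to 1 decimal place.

54.7 km

Leg 1 (238°, 43.8 km): east 43.8 sin 238° = -37.14, north 43.8 cos 238° = -23.21
Leg 2 (N37°W, 29.1 km): east 29.1 sin 323° = -17.51, north 29.1 cos 323° = 23.24
Net: -54.66 east, 0.03 north. Distance = √((-54.66)² + (0.03)²) = 54.657 km.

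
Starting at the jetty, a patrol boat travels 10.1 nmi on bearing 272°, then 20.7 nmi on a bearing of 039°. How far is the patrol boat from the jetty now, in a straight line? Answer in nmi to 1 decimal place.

Leg 1 (272°, 10.1 nmi): east 10.1 sin 272° = -10.09, north 10.1 cos 272° = 0.35
Leg 2 (039°, 20.7 nmi): east 20.7 sin 39° = 13.03, north 20.7 cos 39° = 16.09
Net: 2.93 east, 16.44 north. Distance = √((2.93)² + (16.44)²) = 16.699 nmi.

16.7 nmi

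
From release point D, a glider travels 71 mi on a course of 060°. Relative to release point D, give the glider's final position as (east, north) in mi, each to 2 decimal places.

(61.49, 35.50)

Leg 1 (060°, 71 mi): east 71 sin 60° = 61.49, north 71 cos 60° = 35.50
Summing: 61.49 mi east, 35.50 mi north → (61.49, 35.50).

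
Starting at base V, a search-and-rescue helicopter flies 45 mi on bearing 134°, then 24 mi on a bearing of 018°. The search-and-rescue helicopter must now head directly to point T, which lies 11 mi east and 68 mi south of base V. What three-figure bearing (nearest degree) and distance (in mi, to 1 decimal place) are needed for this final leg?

Leg 1 (134°, 45 mi): east 45 sin 134° = 32.37, north 45 cos 134° = -31.26
Leg 2 (018°, 24 mi): east 24 sin 18° = 7.42, north 24 cos 18° = 22.83
Current position: (39.79, -8.43). Target: (11, -68). Remaining: Δeast = -28.79, Δnorth = -59.57.
Bearing = atan2(-28.79, -59.57) mod 360° = 205.79°; distance = √((-28.79)² + (-59.57)²) = 66.157 mi.

206°, 66.2 mi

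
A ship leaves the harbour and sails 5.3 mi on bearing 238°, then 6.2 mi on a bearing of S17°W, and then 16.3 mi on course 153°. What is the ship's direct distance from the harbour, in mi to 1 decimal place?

23.3 mi

Leg 1 (238°, 5.3 mi): east 5.3 sin 238° = -4.49, north 5.3 cos 238° = -2.81
Leg 2 (S17°W, 6.2 mi): east 6.2 sin 197° = -1.81, north 6.2 cos 197° = -5.93
Leg 3 (153°, 16.3 mi): east 16.3 sin 153° = 7.40, north 16.3 cos 153° = -14.52
Net: 1.09 east, -23.26 north. Distance = √((1.09)² + (-23.26)²) = 23.287 mi.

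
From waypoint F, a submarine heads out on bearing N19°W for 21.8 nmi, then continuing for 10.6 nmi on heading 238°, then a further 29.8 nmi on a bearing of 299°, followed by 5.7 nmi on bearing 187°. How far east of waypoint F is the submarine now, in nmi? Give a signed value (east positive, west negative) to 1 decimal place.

Leg 1 (N19°W, 21.8 nmi): east 21.8 sin 341° = -7.10, north 21.8 cos 341° = 20.61
Leg 2 (238°, 10.6 nmi): east 10.6 sin 238° = -8.99, north 10.6 cos 238° = -5.62
Leg 3 (299°, 29.8 nmi): east 29.8 sin 299° = -26.06, north 29.8 cos 299° = 14.45
Leg 4 (187°, 5.7 nmi): east 5.7 sin 187° = -0.69, north 5.7 cos 187° = -5.66
Net east component: -42.85 nmi.

-42.8 nmi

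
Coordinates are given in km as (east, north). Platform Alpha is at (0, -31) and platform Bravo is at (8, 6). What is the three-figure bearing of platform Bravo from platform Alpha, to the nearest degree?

Δeast = 8 − 0 = 8.00; Δnorth = 6 − -31 = 37.00.
Bearing = atan2(Δeast, Δnorth) mod 360° = 12.20° ≈ 012°.

012°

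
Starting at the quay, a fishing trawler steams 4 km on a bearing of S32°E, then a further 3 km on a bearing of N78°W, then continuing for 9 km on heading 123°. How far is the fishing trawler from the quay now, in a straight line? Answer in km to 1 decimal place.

Leg 1 (S32°E, 4 km): east 4 sin 148° = 2.12, north 4 cos 148° = -3.39
Leg 2 (N78°W, 3 km): east 3 sin 282° = -2.93, north 3 cos 282° = 0.62
Leg 3 (123°, 9 km): east 9 sin 123° = 7.55, north 9 cos 123° = -4.90
Net: 6.73 east, -7.67 north. Distance = √((6.73)² + (-7.67)²) = 10.206 km.

10.2 km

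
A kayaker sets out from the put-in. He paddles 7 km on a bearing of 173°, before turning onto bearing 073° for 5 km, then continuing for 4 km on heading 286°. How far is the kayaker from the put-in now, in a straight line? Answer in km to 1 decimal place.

4.7 km

Leg 1 (173°, 7 km): east 7 sin 173° = 0.85, north 7 cos 173° = -6.95
Leg 2 (073°, 5 km): east 5 sin 73° = 4.78, north 5 cos 73° = 1.46
Leg 3 (286°, 4 km): east 4 sin 286° = -3.85, north 4 cos 286° = 1.10
Net: 1.79 east, -4.38 north. Distance = √((1.79)² + (-4.38)²) = 4.735 km.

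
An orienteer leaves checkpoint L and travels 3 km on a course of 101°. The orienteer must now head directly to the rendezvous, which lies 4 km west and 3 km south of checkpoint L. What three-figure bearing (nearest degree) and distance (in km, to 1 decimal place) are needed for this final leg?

Leg 1 (101°, 3 km): east 3 sin 101° = 2.94, north 3 cos 101° = -0.57
Current position: (2.94, -0.57). Target: (-4, -3). Remaining: Δeast = -6.94, Δnorth = -2.43.
Bearing = atan2(-6.94, -2.43) mod 360° = 250.73°; distance = √((-6.94)² + (-2.43)²) = 7.357 km.

251°, 7.4 km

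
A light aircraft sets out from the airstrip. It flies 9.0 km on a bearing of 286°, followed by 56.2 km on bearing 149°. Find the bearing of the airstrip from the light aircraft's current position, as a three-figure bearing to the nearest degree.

336°

Leg 1 (286°, 9.0 km): east 9.0 sin 286° = -8.65, north 9.0 cos 286° = 2.48
Leg 2 (149°, 56.2 km): east 56.2 sin 149° = 28.95, north 56.2 cos 149° = -48.17
Net displacement: 20.29 east, -45.69 north. Direction back to start is (-20.29, 45.69): bearing = atan2(-20.29, 45.69) mod 360° = 336.05° ≈ 336°.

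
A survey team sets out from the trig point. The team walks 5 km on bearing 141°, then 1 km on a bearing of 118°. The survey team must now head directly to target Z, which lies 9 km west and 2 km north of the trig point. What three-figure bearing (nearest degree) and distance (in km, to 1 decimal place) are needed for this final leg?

Leg 1 (141°, 5 km): east 5 sin 141° = 3.15, north 5 cos 141° = -3.89
Leg 2 (118°, 1 km): east 1 sin 118° = 0.88, north 1 cos 118° = -0.47
Current position: (4.03, -4.36). Target: (-9, 2). Remaining: Δeast = -13.03, Δnorth = 6.36.
Bearing = atan2(-13.03, 6.36) mod 360° = 296.00°; distance = √((-13.03)² + (6.36)²) = 14.497 km.

296°, 14.5 km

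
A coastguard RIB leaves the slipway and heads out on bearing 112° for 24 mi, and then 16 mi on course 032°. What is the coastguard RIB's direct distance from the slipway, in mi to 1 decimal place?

Leg 1 (112°, 24 mi): east 24 sin 112° = 22.25, north 24 cos 112° = -8.99
Leg 2 (032°, 16 mi): east 16 sin 32° = 8.48, north 16 cos 32° = 13.57
Net: 30.73 east, 4.58 north. Distance = √((30.73)² + (4.58)²) = 31.070 mi.

31.1 mi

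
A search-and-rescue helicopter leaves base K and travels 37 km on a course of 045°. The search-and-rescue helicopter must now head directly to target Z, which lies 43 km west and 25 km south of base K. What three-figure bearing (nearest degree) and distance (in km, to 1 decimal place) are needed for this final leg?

234°, 86.0 km

Leg 1 (045°, 37 km): east 37 sin 45° = 26.16, north 37 cos 45° = 26.16
Current position: (26.16, 26.16). Target: (-43, -25). Remaining: Δeast = -69.16, Δnorth = -51.16.
Bearing = atan2(-69.16, -51.16) mod 360° = 233.51°; distance = √((-69.16)² + (-51.16)²) = 86.030 km.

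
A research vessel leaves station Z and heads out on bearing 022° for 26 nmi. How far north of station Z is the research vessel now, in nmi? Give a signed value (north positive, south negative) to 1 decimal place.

24.1 nmi

Leg 1 (022°, 26 nmi): east 26 sin 22° = 9.74, north 26 cos 22° = 24.11
Net north component: 24.11 nmi.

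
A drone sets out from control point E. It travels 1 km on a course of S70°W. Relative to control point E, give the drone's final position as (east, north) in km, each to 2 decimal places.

(-0.94, -0.34)

Leg 1 (S70°W, 1 km): east 1 sin 250° = -0.94, north 1 cos 250° = -0.34
Summing: -0.94 km east, -0.34 km north → (-0.94, -0.34).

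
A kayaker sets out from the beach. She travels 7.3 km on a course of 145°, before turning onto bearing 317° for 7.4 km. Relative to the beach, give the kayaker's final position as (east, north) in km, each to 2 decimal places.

(-0.86, -0.57)

Leg 1 (145°, 7.3 km): east 7.3 sin 145° = 4.19, north 7.3 cos 145° = -5.98
Leg 2 (317°, 7.4 km): east 7.4 sin 317° = -5.05, north 7.4 cos 317° = 5.41
Summing: -0.86 km east, -0.57 km north → (-0.86, -0.57).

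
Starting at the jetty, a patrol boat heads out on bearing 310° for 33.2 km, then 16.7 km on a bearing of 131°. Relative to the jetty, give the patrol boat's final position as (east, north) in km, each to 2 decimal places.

(-12.83, 10.38)

Leg 1 (310°, 33.2 km): east 33.2 sin 310° = -25.43, north 33.2 cos 310° = 21.34
Leg 2 (131°, 16.7 km): east 16.7 sin 131° = 12.60, north 16.7 cos 131° = -10.96
Summing: -12.83 km east, 10.38 km north → (-12.83, 10.38).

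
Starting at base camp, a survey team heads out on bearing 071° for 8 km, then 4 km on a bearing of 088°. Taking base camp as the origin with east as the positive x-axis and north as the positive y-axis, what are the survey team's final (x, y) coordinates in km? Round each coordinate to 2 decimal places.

Leg 1 (071°, 8 km): east 8 sin 71° = 7.56, north 8 cos 71° = 2.60
Leg 2 (088°, 4 km): east 4 sin 88° = 4.00, north 4 cos 88° = 0.14
Summing: 11.56 km east, 2.74 km north → (11.56, 2.74).

(11.56, 2.74)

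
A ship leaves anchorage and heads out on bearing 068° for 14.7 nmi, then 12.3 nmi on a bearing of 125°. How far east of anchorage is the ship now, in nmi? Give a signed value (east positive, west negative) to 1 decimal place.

Leg 1 (068°, 14.7 nmi): east 14.7 sin 68° = 13.63, north 14.7 cos 68° = 5.51
Leg 2 (125°, 12.3 nmi): east 12.3 sin 125° = 10.08, north 12.3 cos 125° = -7.05
Net east component: 23.71 nmi.

23.7 nmi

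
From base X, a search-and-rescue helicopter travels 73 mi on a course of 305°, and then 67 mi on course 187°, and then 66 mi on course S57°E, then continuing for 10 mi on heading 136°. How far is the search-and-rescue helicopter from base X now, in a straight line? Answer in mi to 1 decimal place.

Leg 1 (305°, 73 mi): east 73 sin 305° = -59.80, north 73 cos 305° = 41.87
Leg 2 (187°, 67 mi): east 67 sin 187° = -8.17, north 67 cos 187° = -66.50
Leg 3 (S57°E, 66 mi): east 66 sin 123° = 55.35, north 66 cos 123° = -35.95
Leg 4 (136°, 10 mi): east 10 sin 136° = 6.95, north 10 cos 136° = -7.19
Net: -5.66 east, -67.77 north. Distance = √((-5.66)² + (-67.77)²) = 68.005 mi.

68.0 mi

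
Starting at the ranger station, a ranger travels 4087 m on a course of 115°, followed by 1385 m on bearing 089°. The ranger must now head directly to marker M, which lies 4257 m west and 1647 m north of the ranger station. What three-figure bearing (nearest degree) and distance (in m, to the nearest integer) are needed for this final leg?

290°, 9928 m

Leg 1 (115°, 4087 m): east 4087 sin 115° = 3704.08, north 4087 cos 115° = -1727.24
Leg 2 (089°, 1385 m): east 1385 sin 89° = 1384.79, north 1385 cos 89° = 24.17
Current position: (5088.87, -1703.07). Target: (-4257, 1647). Remaining: Δeast = -9345.87, Δnorth = 3350.07.
Bearing = atan2(-9345.87, 3350.07) mod 360° = 289.72°; distance = √((-9345.87)² + (3350.07)²) = 9928.153 m.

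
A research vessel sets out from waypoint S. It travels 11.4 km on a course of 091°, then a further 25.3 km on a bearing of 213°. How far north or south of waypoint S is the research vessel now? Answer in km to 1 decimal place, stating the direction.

Leg 1 (091°, 11.4 km): east 11.4 sin 91° = 11.40, north 11.4 cos 91° = -0.20
Leg 2 (213°, 25.3 km): east 25.3 sin 213° = -13.78, north 25.3 cos 213° = -21.22
Net north component: -21.42 km.

21.4 km south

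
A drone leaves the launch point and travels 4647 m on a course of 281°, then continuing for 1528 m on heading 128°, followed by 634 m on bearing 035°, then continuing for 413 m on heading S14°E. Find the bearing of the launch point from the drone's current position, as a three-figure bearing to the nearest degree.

Leg 1 (281°, 4647 m): east 4647 sin 281° = -4561.62, north 4647 cos 281° = 886.69
Leg 2 (128°, 1528 m): east 1528 sin 128° = 1204.08, north 1528 cos 128° = -940.73
Leg 3 (035°, 634 m): east 634 sin 35° = 363.65, north 634 cos 35° = 519.34
Leg 4 (S14°E, 413 m): east 413 sin 166° = 99.91, north 413 cos 166° = -400.73
Net displacement: -2893.98 east, 64.57 north. Direction back to start is (2893.98, -64.57): bearing = atan2(2893.98, -64.57) mod 360° = 91.28° ≈ 091°.

091°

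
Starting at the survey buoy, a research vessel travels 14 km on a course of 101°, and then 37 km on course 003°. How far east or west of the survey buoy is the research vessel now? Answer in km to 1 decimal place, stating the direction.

15.7 km east

Leg 1 (101°, 14 km): east 14 sin 101° = 13.74, north 14 cos 101° = -2.67
Leg 2 (003°, 37 km): east 37 sin 3° = 1.94, north 37 cos 3° = 36.95
Net east component: 15.68 km.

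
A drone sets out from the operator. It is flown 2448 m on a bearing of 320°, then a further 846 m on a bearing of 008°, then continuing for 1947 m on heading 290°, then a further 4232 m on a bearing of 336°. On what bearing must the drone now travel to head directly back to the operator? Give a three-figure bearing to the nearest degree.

Leg 1 (320°, 2448 m): east 2448 sin 320° = -1573.54, north 2448 cos 320° = 1875.28
Leg 2 (008°, 846 m): east 846 sin 8° = 117.74, north 846 cos 8° = 837.77
Leg 3 (290°, 1947 m): east 1947 sin 290° = -1829.58, north 1947 cos 290° = 665.91
Leg 4 (336°, 4232 m): east 4232 sin 336° = -1721.31, north 4232 cos 336° = 3866.12
Net displacement: -5006.69 east, 7245.08 north. Direction back to start is (5006.69, -7245.08): bearing = atan2(5006.69, -7245.08) mod 360° = 145.35° ≈ 145°.

145°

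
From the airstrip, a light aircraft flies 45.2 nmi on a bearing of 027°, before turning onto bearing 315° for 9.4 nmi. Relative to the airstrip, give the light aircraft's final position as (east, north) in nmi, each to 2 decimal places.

Leg 1 (027°, 45.2 nmi): east 45.2 sin 27° = 20.52, north 45.2 cos 27° = 40.27
Leg 2 (315°, 9.4 nmi): east 9.4 sin 315° = -6.65, north 9.4 cos 315° = 6.65
Summing: 13.87 nmi east, 46.92 nmi north → (13.87, 46.92).

(13.87, 46.92)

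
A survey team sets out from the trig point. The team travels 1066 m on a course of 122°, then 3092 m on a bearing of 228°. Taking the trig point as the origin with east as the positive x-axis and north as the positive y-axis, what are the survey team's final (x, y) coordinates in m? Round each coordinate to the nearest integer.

Leg 1 (122°, 1066 m): east 1066 sin 122° = 904.02, north 1066 cos 122° = -564.89
Leg 2 (228°, 3092 m): east 3092 sin 228° = -2297.80, north 3092 cos 228° = -2068.95
Summing: -1393.78 m east, -2633.85 m north → (-1394, -2634).

(-1394, -2634)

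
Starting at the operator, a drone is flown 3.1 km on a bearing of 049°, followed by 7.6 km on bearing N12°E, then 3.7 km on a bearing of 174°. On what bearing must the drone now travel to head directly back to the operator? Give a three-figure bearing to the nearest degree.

217°

Leg 1 (049°, 3.1 km): east 3.1 sin 49° = 2.34, north 3.1 cos 49° = 2.03
Leg 2 (N12°E, 7.6 km): east 7.6 sin 12° = 1.58, north 7.6 cos 12° = 7.43
Leg 3 (174°, 3.7 km): east 3.7 sin 174° = 0.39, north 3.7 cos 174° = -3.68
Net displacement: 4.31 east, 5.79 north. Direction back to start is (-4.31, -5.79): bearing = atan2(-4.31, -5.79) mod 360° = 216.65° ≈ 217°.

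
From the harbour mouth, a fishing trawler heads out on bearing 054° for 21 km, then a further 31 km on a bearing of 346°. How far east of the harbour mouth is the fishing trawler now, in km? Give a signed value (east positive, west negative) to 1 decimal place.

9.5 km

Leg 1 (054°, 21 km): east 21 sin 54° = 16.99, north 21 cos 54° = 12.34
Leg 2 (346°, 31 km): east 31 sin 346° = -7.50, north 31 cos 346° = 30.08
Net east component: 9.49 km.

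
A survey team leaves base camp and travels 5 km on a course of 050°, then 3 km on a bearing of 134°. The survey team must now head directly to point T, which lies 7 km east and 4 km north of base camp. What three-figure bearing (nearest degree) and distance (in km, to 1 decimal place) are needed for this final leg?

Leg 1 (050°, 5 km): east 5 sin 50° = 3.83, north 5 cos 50° = 3.21
Leg 2 (134°, 3 km): east 3 sin 134° = 2.16, north 3 cos 134° = -2.08
Current position: (5.99, 1.13). Target: (7, 4). Remaining: Δeast = 1.01, Δnorth = 2.87.
Bearing = atan2(1.01, 2.87) mod 360° = 19.42°; distance = √((1.01)² + (2.87)²) = 3.043 km.

019°, 3.0 km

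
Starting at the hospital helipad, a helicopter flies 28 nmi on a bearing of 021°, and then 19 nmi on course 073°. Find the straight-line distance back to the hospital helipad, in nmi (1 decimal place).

42.4 nmi

Leg 1 (021°, 28 nmi): east 28 sin 21° = 10.03, north 28 cos 21° = 26.14
Leg 2 (073°, 19 nmi): east 19 sin 73° = 18.17, north 19 cos 73° = 5.56
Net: 28.20 east, 31.70 north. Distance = √((28.20)² + (31.70)²) = 42.427 nmi.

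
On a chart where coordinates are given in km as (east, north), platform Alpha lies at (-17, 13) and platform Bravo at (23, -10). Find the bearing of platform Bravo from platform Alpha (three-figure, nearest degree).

120°

Δeast = 23 − -17 = 40.00; Δnorth = -10 − 13 = -23.00.
Bearing = atan2(Δeast, Δnorth) mod 360° = 119.90° ≈ 120°.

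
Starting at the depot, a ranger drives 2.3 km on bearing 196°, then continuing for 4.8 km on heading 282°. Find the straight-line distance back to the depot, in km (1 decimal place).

5.5 km

Leg 1 (196°, 2.3 km): east 2.3 sin 196° = -0.63, north 2.3 cos 196° = -2.21
Leg 2 (282°, 4.8 km): east 4.8 sin 282° = -4.70, north 4.8 cos 282° = 1.00
Net: -5.33 east, -1.21 north. Distance = √((-5.33)² + (-1.21)²) = 5.465 km.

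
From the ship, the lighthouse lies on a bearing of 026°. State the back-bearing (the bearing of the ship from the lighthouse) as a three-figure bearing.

206°

Back-bearing = 026° + 180° = 206°.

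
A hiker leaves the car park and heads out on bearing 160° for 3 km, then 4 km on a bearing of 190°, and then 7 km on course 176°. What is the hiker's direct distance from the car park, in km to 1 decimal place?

Leg 1 (160°, 3 km): east 3 sin 160° = 1.03, north 3 cos 160° = -2.82
Leg 2 (190°, 4 km): east 4 sin 190° = -0.69, north 4 cos 190° = -3.94
Leg 3 (176°, 7 km): east 7 sin 176° = 0.49, north 7 cos 176° = -6.98
Net: 0.82 east, -13.74 north. Distance = √((0.82)² + (-13.74)²) = 13.766 km.

13.8 km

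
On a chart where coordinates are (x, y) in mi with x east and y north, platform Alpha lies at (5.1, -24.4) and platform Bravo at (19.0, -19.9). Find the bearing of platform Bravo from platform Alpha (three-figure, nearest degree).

Δeast = 19.0 − 5.1 = 13.90; Δnorth = -19.9 − -24.4 = 4.50.
Bearing = atan2(Δeast, Δnorth) mod 360° = 72.06° ≈ 072°.

072°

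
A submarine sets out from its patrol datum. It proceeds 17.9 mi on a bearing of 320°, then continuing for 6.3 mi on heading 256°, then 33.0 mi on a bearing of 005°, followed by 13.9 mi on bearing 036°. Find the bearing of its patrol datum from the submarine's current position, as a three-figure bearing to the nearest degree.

Leg 1 (320°, 17.9 mi): east 17.9 sin 320° = -11.51, north 17.9 cos 320° = 13.71
Leg 2 (256°, 6.3 mi): east 6.3 sin 256° = -6.11, north 6.3 cos 256° = -1.52
Leg 3 (005°, 33.0 mi): east 33.0 sin 5° = 2.88, north 33.0 cos 5° = 32.87
Leg 4 (036°, 13.9 mi): east 13.9 sin 36° = 8.17, north 13.9 cos 36° = 11.25
Net displacement: -6.57 east, 56.31 north. Direction back to start is (6.57, -56.31): bearing = atan2(6.57, -56.31) mod 360° = 173.34° ≈ 173°.

173°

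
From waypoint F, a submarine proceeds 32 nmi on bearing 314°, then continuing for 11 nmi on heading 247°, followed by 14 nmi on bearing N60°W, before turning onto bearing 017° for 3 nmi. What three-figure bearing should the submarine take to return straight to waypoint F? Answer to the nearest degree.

Leg 1 (314°, 32 nmi): east 32 sin 314° = -23.02, north 32 cos 314° = 22.23
Leg 2 (247°, 11 nmi): east 11 sin 247° = -10.13, north 11 cos 247° = -4.30
Leg 3 (N60°W, 14 nmi): east 14 sin 300° = -12.12, north 14 cos 300° = 7.00
Leg 4 (017°, 3 nmi): east 3 sin 17° = 0.88, north 3 cos 17° = 2.87
Net displacement: -44.39 east, 27.80 north. Direction back to start is (44.39, -27.80): bearing = atan2(44.39, -27.80) mod 360° = 122.06° ≈ 122°.

122°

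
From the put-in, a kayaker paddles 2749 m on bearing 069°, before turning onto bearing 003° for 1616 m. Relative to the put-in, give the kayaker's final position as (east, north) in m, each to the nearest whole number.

Leg 1 (069°, 2749 m): east 2749 sin 69° = 2566.41, north 2749 cos 69° = 985.15
Leg 2 (003°, 1616 m): east 1616 sin 3° = 84.57, north 1616 cos 3° = 1613.79
Summing: 2650.99 m east, 2598.94 m north → (2651, 2599).

(2651, 2599)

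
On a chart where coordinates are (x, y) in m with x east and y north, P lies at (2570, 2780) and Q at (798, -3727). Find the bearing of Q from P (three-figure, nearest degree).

Δeast = 798 − 2570 = -1772.00; Δnorth = -3727 − 2780 = -6507.00.
Bearing = atan2(Δeast, Δnorth) mod 360° = 195.23° ≈ 195°.

195°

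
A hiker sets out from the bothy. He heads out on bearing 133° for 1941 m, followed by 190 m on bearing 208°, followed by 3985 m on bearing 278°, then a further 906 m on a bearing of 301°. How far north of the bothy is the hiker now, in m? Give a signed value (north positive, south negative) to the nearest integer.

Leg 1 (133°, 1941 m): east 1941 sin 133° = 1419.56, north 1941 cos 133° = -1323.76
Leg 2 (208°, 190 m): east 190 sin 208° = -89.20, north 190 cos 208° = -167.76
Leg 3 (278°, 3985 m): east 3985 sin 278° = -3946.22, north 3985 cos 278° = 554.60
Leg 4 (301°, 906 m): east 906 sin 301° = -776.59, north 906 cos 301° = 466.62
Net north component: -470.29 m.

-470 m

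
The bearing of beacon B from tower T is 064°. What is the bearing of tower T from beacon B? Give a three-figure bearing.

Back-bearing = 064° + 180° = 244°.

244°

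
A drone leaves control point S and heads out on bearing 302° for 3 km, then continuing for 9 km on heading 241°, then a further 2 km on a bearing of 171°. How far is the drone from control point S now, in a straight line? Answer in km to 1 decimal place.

11.2 km

Leg 1 (302°, 3 km): east 3 sin 302° = -2.54, north 3 cos 302° = 1.59
Leg 2 (241°, 9 km): east 9 sin 241° = -7.87, north 9 cos 241° = -4.36
Leg 3 (171°, 2 km): east 2 sin 171° = 0.31, north 2 cos 171° = -1.98
Net: -10.10 east, -4.75 north. Distance = √((-10.10)² + (-4.75)²) = 11.163 km.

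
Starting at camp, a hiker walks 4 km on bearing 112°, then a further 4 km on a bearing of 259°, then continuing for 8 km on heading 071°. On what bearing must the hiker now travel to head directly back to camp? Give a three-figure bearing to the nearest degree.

Leg 1 (112°, 4 km): east 4 sin 112° = 3.71, north 4 cos 112° = -1.50
Leg 2 (259°, 4 km): east 4 sin 259° = -3.93, north 4 cos 259° = -0.76
Leg 3 (071°, 8 km): east 8 sin 71° = 7.56, north 8 cos 71° = 2.60
Net displacement: 7.35 east, 0.34 north. Direction back to start is (-7.35, -0.34): bearing = atan2(-7.35, -0.34) mod 360° = 267.33° ≈ 267°.

267°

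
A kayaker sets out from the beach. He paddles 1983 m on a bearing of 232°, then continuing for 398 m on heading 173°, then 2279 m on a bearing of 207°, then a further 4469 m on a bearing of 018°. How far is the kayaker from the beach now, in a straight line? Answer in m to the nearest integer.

Leg 1 (232°, 1983 m): east 1983 sin 232° = -1562.63, north 1983 cos 232° = -1220.86
Leg 2 (173°, 398 m): east 398 sin 173° = 48.50, north 398 cos 173° = -395.03
Leg 3 (207°, 2279 m): east 2279 sin 207° = -1034.64, north 2279 cos 207° = -2030.60
Leg 4 (018°, 4469 m): east 4469 sin 18° = 1381.00, north 4469 cos 18° = 4250.27
Net: -1167.77 east, 603.78 north. Distance = √((-1167.77)² + (603.78)²) = 1314.622 m.

1315 m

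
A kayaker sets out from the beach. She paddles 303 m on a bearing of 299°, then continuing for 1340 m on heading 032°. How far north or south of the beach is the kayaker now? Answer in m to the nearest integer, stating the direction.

1283 m north

Leg 1 (299°, 303 m): east 303 sin 299° = -265.01, north 303 cos 299° = 146.90
Leg 2 (032°, 1340 m): east 1340 sin 32° = 710.09, north 1340 cos 32° = 1136.38
Net north component: 1283.28 m.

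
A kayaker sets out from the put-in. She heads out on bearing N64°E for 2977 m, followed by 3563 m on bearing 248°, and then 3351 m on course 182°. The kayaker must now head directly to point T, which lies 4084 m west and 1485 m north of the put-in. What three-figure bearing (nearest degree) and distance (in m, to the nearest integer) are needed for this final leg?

Leg 1 (N64°E, 2977 m): east 2977 sin 64° = 2675.71, north 2977 cos 64° = 1305.03
Leg 2 (248°, 3563 m): east 3563 sin 248° = -3303.56, north 3563 cos 248° = -1334.72
Leg 3 (182°, 3351 m): east 3351 sin 182° = -116.95, north 3351 cos 182° = -3348.96
Current position: (-744.79, -3378.65). Target: (-4084, 1485). Remaining: Δeast = -3339.21, Δnorth = 4863.65.
Bearing = atan2(-3339.21, 4863.65) mod 360° = 325.53°; distance = √((-3339.21)² + (4863.65)²) = 5899.610 m.

326°, 5900 m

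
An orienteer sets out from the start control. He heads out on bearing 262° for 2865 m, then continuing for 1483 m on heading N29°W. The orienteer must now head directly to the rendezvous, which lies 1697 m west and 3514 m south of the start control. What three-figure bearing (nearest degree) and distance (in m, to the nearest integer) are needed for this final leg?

Leg 1 (262°, 2865 m): east 2865 sin 262° = -2837.12, north 2865 cos 262° = -398.73
Leg 2 (N29°W, 1483 m): east 1483 sin 331° = -718.97, north 1483 cos 331° = 1297.06
Current position: (-3556.09, 898.33). Target: (-1697, -3514). Remaining: Δeast = 1859.09, Δnorth = -4412.33.
Bearing = atan2(1859.09, -4412.33) mod 360° = 157.15°; distance = √((1859.09)² + (-4412.33)²) = 4787.993 m.

157°, 4788 m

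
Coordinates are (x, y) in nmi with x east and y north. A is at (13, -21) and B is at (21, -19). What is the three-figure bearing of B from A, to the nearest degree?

Δeast = 21 − 13 = 8.00; Δnorth = -19 − -21 = 2.00.
Bearing = atan2(Δeast, Δnorth) mod 360° = 75.96° ≈ 076°.

076°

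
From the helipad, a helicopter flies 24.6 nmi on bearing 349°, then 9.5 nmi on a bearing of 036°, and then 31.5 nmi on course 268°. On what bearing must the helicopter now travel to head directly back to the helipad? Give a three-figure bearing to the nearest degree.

Leg 1 (349°, 24.6 nmi): east 24.6 sin 349° = -4.69, north 24.6 cos 349° = 24.15
Leg 2 (036°, 9.5 nmi): east 9.5 sin 36° = 5.58, north 9.5 cos 36° = 7.69
Leg 3 (268°, 31.5 nmi): east 31.5 sin 268° = -31.48, north 31.5 cos 268° = -1.10
Net displacement: -30.59 east, 30.73 north. Direction back to start is (30.59, -30.73): bearing = atan2(30.59, -30.73) mod 360° = 135.13° ≈ 135°.

135°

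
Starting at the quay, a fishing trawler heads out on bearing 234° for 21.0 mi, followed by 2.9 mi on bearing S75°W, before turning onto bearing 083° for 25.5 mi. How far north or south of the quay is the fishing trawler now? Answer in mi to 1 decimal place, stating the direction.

Leg 1 (234°, 21.0 mi): east 21.0 sin 234° = -16.99, north 21.0 cos 234° = -12.34
Leg 2 (S75°W, 2.9 mi): east 2.9 sin 255° = -2.80, north 2.9 cos 255° = -0.75
Leg 3 (083°, 25.5 mi): east 25.5 sin 83° = 25.31, north 25.5 cos 83° = 3.11
Net north component: -9.99 mi.

10.0 mi south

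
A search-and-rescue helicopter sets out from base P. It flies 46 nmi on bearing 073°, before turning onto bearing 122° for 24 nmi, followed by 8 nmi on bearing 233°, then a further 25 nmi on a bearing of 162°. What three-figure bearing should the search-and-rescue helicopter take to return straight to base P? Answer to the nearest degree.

293°

Leg 1 (073°, 46 nmi): east 46 sin 73° = 43.99, north 46 cos 73° = 13.45
Leg 2 (122°, 24 nmi): east 24 sin 122° = 20.35, north 24 cos 122° = -12.72
Leg 3 (233°, 8 nmi): east 8 sin 233° = -6.39, north 8 cos 233° = -4.81
Leg 4 (162°, 25 nmi): east 25 sin 162° = 7.73, north 25 cos 162° = -23.78
Net displacement: 65.68 east, -27.86 north. Direction back to start is (-65.68, 27.86): bearing = atan2(-65.68, 27.86) mod 360° = 292.99° ≈ 293°.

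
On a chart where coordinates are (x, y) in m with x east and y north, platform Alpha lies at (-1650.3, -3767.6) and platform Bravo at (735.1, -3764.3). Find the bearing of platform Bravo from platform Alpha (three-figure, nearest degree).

Δeast = 735.1 − -1650.3 = 2385.40; Δnorth = -3764.3 − -3767.6 = 3.30.
Bearing = atan2(Δeast, Δnorth) mod 360° = 89.92° ≈ 090°.

090°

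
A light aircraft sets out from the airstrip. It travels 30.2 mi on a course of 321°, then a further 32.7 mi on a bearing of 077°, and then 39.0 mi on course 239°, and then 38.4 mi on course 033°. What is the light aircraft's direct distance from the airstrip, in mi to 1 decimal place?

Leg 1 (321°, 30.2 mi): east 30.2 sin 321° = -19.01, north 30.2 cos 321° = 23.47
Leg 2 (077°, 32.7 mi): east 32.7 sin 77° = 31.86, north 32.7 cos 77° = 7.36
Leg 3 (239°, 39.0 mi): east 39.0 sin 239° = -33.43, north 39.0 cos 239° = -20.09
Leg 4 (033°, 38.4 mi): east 38.4 sin 33° = 20.91, north 38.4 cos 33° = 32.20
Net: 0.34 east, 42.94 north. Distance = √((0.34)² + (42.94)²) = 42.946 mi.

42.9 mi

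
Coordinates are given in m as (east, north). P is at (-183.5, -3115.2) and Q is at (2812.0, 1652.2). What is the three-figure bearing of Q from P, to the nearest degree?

Δeast = 2812.0 − -183.5 = 2995.50; Δnorth = 1652.2 − -3115.2 = 4767.40.
Bearing = atan2(Δeast, Δnorth) mod 360° = 32.14° ≈ 032°.

032°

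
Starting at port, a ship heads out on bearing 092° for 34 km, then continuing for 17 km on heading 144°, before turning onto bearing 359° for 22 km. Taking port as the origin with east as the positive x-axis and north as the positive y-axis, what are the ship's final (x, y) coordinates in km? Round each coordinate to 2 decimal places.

Leg 1 (092°, 34 km): east 34 sin 92° = 33.98, north 34 cos 92° = -1.19
Leg 2 (144°, 17 km): east 17 sin 144° = 9.99, north 17 cos 144° = -13.75
Leg 3 (359°, 22 km): east 22 sin 359° = -0.38, north 22 cos 359° = 22.00
Summing: 43.59 km east, 7.06 km north → (43.59, 7.06).

(43.59, 7.06)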